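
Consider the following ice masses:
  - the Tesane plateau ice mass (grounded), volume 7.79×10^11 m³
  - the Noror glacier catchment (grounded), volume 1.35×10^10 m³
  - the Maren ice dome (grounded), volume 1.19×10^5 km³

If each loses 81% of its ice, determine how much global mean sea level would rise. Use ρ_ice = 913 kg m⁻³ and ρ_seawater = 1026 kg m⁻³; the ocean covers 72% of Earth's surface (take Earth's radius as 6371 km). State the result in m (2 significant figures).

Tesane: 0.81 × 7.79×10^11 m³ × (913/1026) = 5.615×10^11 m³ of water.
Noror: 0.81 × 1.35×10^10 m³ × (913/1026) = 9.731×10^9 m³ of water.
Maren: 0.81 × 1.19×10^5 km³ × (913/1026) = 8.577×10^4 km³ of water.
Total added water ≈ 8.635×10^13 m³ over 3.67×10^14 m² → Δh = 0.235 m.

≈ 0.24 m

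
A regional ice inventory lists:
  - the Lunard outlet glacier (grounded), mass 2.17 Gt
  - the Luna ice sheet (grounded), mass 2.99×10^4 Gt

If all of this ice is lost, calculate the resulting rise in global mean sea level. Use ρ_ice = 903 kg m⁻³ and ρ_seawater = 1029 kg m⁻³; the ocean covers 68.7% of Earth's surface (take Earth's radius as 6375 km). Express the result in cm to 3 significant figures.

≈ 8.28 cm

Lunard: 2.17 Gt = 2.170×10^12 kg; dividing by ρ_w = 1029 kg m⁻³ gives 2.109×10^9 m³ of water.
Luna: 2.99×10^4 Gt = 2.990×10^16 kg; dividing by ρ_w = 1029 kg m⁻³ gives 2.906×10^13 m³ of water.
Total added water ≈ 2.906×10^13 m³ over 3.51×10^14 m² → Δh = 0.0828 m = 8.28 cm.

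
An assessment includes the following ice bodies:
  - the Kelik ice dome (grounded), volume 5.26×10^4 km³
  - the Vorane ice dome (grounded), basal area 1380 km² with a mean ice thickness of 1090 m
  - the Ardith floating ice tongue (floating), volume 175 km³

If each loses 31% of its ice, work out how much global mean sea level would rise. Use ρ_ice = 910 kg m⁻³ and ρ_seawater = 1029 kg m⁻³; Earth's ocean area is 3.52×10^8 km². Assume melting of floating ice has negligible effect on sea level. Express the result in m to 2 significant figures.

Kelik: 0.31 × 5.26×10^4 km³ × (910/1029) = 1.442×10^4 km³ of water.
Vorane: ice volume = 1380 km² × 1090 m = 1504 km³; 0.31 × 1504 × (910/1029) = 412.4 km³ of water.
The Ardith floating ice tongue is floating and already displaces its own weight of water, so its melt adds essentially nothing to sea level.
Total added water ≈ 1.483×10^13 m³ over 3.52×10^14 m² → Δh = 0.0421 m.

≈ 0.042 m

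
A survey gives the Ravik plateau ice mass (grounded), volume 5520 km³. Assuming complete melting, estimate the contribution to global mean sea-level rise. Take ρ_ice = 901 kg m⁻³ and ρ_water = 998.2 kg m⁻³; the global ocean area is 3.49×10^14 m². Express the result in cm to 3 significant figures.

Ravik: 5520 km³ × (901/998.2) = 4982 km³ of water.
Spread over 3.49×10^14 m² of ocean, Δh = 4.982×10^12 / 3.49×10^14 = 0.0143 m = 1.43 cm.

≈ 1.43 cm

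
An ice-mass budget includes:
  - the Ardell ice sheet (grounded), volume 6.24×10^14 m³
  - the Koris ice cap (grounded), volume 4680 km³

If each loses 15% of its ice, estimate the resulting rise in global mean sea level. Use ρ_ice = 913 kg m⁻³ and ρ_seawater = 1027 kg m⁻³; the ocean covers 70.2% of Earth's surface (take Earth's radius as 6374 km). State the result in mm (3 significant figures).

≈ 234 mm

Ardell: 0.15 × 6.24×10^14 m³ × (913/1027) = 8.321×10^13 m³ of water.
Koris: 0.15 × 4680 km³ × (913/1027) = 624.1 km³ of water.
Total added water ≈ 8.383×10^13 m³ over 3.58×10^14 m² → Δh = 0.234 m = 234 mm.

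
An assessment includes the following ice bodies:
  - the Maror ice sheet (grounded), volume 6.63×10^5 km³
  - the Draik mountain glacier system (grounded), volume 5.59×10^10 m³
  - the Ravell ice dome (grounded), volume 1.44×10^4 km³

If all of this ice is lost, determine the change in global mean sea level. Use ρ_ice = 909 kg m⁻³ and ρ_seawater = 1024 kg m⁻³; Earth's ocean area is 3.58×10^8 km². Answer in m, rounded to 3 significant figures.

Maror: 6.63×10^5 km³ × (909/1024) = 5.885×10^5 km³ of water.
Draik: 5.59×10^10 m³ × (909/1024) = 4.962×10^10 m³ of water.
Ravell: 1.44×10^4 km³ × (909/1024) = 1.278×10^4 km³ of water.
Total added water ≈ 6.014×10^14 m³ over 3.58×10^14 m² → Δh = 1.68 m.

≈ 1.68 m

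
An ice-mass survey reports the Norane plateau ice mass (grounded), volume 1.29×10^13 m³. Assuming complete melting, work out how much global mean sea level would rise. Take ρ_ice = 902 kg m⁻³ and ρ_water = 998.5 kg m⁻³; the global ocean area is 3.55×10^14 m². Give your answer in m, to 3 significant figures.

≈ 0.0328 m

Norane: 1.29×10^13 m³ × (902/998.5) = 1.165×10^13 m³ of water.
Spread over 3.55×10^14 m² of ocean, Δh = 1.165×10^13 / 3.55×10^14 = 0.0328 m.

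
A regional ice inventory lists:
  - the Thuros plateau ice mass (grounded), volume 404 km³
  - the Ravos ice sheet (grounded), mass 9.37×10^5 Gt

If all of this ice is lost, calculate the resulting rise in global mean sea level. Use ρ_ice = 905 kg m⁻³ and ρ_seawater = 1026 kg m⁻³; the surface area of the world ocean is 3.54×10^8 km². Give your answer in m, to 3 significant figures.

≈ 2.58 m

Thuros: 404 km³ × (905/1026) = 356.4 km³ of water.
Ravos: 9.37×10^5 Gt = 9.370×10^17 kg; dividing by ρ_w = 1026 kg m⁻³ gives 9.133×10^14 m³ of water.
Total added water ≈ 9.136×10^14 m³ over 3.54×10^14 m² → Δh = 2.58 m.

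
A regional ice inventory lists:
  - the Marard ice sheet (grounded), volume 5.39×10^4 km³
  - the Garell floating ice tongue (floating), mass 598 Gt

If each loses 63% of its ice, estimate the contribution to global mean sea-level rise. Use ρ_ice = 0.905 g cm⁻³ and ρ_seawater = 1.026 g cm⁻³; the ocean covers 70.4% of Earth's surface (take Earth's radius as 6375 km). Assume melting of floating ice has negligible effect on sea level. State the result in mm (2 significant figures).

Marard: 0.63 × 5.39×10^4 km³ × (905/1026) = 2.995×10^4 km³ of water.
The Garell floating ice tongue is floating and already displaces its own weight of water, so its melt adds essentially nothing to sea level.
Total added water ≈ 2.995×10^13 m³ over 3.60×10^14 m² → Δh = 0.0833 m = 83 mm.

≈ 83 mm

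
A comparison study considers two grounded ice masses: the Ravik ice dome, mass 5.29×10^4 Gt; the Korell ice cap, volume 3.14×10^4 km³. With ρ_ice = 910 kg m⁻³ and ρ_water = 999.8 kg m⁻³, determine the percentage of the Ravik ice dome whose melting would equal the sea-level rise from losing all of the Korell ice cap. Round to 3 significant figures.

Equal sea-level rise means equal mass of meltwater, i.e. equal mass of ice lost.
Ice mass of Korell: 2.857×10^16 kg; ice mass of Ravik: 5.290×10^16 kg.
Fraction required = 2.857×10^16 / 5.290×10^16 = 0.540 → 54.0 %.

≈ 54.0 %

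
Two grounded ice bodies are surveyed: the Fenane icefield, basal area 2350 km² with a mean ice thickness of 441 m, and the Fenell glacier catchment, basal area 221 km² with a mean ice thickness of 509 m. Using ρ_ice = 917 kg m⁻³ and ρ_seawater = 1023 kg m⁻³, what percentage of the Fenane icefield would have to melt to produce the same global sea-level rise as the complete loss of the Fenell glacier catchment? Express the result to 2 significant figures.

Equal sea-level rise means equal mass of meltwater, i.e. equal mass of ice lost.
Ice mass of Fenell: 1.032×10^14 kg; ice mass of Fenane: 9.503×10^14 kg.
Fraction required = 1.032×10^14 / 9.503×10^14 = 0.109 → 11 %.

≈ 11 %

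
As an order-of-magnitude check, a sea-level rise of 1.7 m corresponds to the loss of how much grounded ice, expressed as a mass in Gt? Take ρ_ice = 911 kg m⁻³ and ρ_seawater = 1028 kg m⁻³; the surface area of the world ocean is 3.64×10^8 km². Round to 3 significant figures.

Required water volume = Δh × A = 1.7 m × 3.64×10^14 m² = 6.188×10^14 m³.
ρ_w = 1028 kg m⁻³, so the mass of water = 6.188×10^14 m³ × 1028 kg m⁻³ = 6.361×10^17 kg = 6.36×10^5 Gt (and the same mass of ice, by conservation).

≈ 6.36×10^5 Gt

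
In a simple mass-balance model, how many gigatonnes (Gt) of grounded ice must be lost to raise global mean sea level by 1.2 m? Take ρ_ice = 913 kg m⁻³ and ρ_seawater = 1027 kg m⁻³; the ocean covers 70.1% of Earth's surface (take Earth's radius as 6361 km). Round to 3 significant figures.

Required water volume = Δh × A = 1.2 m × 3.56×10^14 m² = 4.277×10^14 m³.
ρ_w = 1027 kg m⁻³, so the mass of water = 4.277×10^14 m³ × 1027 kg m⁻³ = 4.393×10^17 kg = 4.39×10^5 Gt (and the same mass of ice, by conservation).

≈ 4.39×10^5 Gt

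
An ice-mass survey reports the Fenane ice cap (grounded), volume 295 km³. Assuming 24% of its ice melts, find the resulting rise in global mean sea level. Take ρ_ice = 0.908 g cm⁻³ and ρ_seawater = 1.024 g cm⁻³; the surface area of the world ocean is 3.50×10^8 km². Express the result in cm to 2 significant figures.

Fenane: 0.24 × 295 km³ × (908/1024) = 62.78 km³ of water.
Spread over 3.50×10^14 m² of ocean, Δh = 6.278×10^10 / 3.50×10^14 = 1.79×10^-4 m = 0.018 cm.

≈ 0.018 cm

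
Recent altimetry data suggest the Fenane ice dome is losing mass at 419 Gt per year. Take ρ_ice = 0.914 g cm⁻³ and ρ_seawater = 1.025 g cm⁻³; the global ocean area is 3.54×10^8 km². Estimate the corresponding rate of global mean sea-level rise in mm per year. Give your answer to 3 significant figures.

≈ 1.15 mm/yr

ρ_w = 1.025 g cm⁻³ = 1025 kg m⁻³. Annual water volume added = 419 Gt / ρ_w = 4.190×10^14 kg / 1025 kg m⁻³ = 4.088×10^11 m³.
Δh per year = 4.088×10^11 / 3.54×10^14 = 1.15×10^-3 m = 1.15 mm.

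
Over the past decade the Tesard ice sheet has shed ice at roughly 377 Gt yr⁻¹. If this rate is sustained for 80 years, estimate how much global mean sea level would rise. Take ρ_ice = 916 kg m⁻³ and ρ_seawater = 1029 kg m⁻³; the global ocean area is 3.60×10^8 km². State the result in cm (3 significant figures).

≈ 8.14 cm

Total mass lost = 377 Gt/yr × 80 yr = 3.016×10^4 Gt = 3.016×10^16 kg.
ρ_w = 1029 kg m⁻³, so water volume = 3.016×10^16 / 1029 = 2.931×10^13 m³.
Δh = 2.931×10^13 / 3.60×10^14 = 0.0814 m = 8.14 cm.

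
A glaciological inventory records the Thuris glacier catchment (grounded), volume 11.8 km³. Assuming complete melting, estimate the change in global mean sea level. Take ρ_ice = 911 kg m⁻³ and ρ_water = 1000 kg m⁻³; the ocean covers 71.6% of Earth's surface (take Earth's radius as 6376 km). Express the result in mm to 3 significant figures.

Thuris: 11.8 km³ × (911/1000) = 10.75 km³ of water.
Spread over 3.66×10^14 m² of ocean, Δh = 1.075×10^10 / 3.66×10^14 = 2.94×10^-5 m = 0.0294 mm.

≈ 0.0294 mm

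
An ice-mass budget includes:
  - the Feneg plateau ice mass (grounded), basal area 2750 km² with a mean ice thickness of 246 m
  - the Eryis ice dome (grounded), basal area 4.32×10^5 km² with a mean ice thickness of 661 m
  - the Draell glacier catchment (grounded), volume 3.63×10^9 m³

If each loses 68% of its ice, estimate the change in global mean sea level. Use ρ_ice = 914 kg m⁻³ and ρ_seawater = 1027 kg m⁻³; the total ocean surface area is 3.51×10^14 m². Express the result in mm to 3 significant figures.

≈ 494 mm

Feneg: ice volume = 2750 km² × 246 m = 676.5 km³; 0.68 × 676.5 × (914/1027) = 409.4 km³ of water.
Eryis: ice volume = 4.32×10^5 km² × 661 m = 2.856×10^5 km³; 0.68 × 2.856×10^5 × (914/1027) = 1.728×10^5 km³ of water.
Draell: 0.68 × 3.63×10^9 m³ × (914/1027) = 2.197×10^9 m³ of water.
Total added water ≈ 1.732×10^14 m³ over 3.51×10^14 m² → Δh = 0.494 m = 494 mm.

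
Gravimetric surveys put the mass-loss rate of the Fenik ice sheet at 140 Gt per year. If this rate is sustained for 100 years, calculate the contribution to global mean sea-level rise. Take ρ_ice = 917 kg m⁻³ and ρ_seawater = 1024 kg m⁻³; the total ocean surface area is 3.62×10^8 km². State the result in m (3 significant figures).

Total mass lost = 140 Gt/yr × 100 yr = 1.400×10^4 Gt = 1.400×10^16 kg.
ρ_w = 1024 kg m⁻³, so water volume = 1.400×10^16 / 1024 = 1.367×10^13 m³.
Δh = 1.367×10^13 / 3.62×10^14 = 0.0378 m.

≈ 0.0378 m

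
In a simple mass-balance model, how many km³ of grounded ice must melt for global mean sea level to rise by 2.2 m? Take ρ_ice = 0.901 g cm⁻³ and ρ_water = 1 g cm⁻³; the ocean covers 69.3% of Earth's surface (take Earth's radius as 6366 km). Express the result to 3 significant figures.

Required water volume = Δh × A = 2.2 m × 3.53×10^14 m² = 7.764×10^14 m³ = 7.764×10^5 km³.
Ice volume = water volume × ρ_w/ρ_ice = 7.764×10^5 × 1000/901 = 8.62×10^5 km³.

≈ 8.62×10^5 km³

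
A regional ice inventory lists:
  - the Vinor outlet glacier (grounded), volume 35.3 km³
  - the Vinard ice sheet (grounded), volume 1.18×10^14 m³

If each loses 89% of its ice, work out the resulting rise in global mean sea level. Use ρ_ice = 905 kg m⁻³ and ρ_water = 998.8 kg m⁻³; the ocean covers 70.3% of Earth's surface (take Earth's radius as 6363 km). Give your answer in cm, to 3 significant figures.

Vinor: 0.89 × 35.3 km³ × (905/998.8) = 28.47 km³ of water.
Vinard: 0.89 × 1.18×10^14 m³ × (905/998.8) = 9.516×10^13 m³ of water.
Total added water ≈ 9.519×10^13 m³ over 3.58×10^14 m² → Δh = 0.266 m = 26.6 cm.

≈ 26.6 cm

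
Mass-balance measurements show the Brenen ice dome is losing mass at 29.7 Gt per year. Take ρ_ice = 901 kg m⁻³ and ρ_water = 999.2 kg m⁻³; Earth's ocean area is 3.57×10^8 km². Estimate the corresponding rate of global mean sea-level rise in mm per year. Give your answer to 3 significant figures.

≈ 0.0833 mm/yr

ρ_w = 999.2 kg m⁻³. Annual water volume added = 29.7 Gt / ρ_w = 2.970×10^13 kg / 999.2 kg m⁻³ = 2.972×10^10 m³.
Δh per year = 2.972×10^10 / 3.57×10^14 = 8.33×10^-5 m = 0.0833 mm.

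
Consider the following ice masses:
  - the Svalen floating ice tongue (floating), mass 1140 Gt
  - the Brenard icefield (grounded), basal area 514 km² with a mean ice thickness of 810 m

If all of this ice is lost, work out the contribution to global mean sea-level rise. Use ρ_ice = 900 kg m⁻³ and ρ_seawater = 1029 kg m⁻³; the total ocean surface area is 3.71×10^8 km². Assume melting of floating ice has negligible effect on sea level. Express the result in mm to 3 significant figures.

The Svalen floating ice tongue is floating and already displaces its own weight of water, so its melt adds essentially nothing to sea level.
Brenard: ice volume = 514 km² × 810 m = 416.3 km³; 416.3 × (900/1029) = 364.1 km³ of water.
Total added water ≈ 3.641×10^11 m³ over 3.71×10^14 m² → Δh = 9.82×10^-4 m = 0.982 mm.

≈ 0.982 mm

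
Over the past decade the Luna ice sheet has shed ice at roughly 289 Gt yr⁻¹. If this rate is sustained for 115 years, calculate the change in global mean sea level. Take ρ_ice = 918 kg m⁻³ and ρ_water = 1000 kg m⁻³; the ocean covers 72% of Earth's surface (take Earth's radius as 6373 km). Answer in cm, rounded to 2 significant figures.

≈ 9.0 cm

Total mass lost = 289 Gt/yr × 115 yr = 3.324×10^4 Gt = 3.324×10^16 kg.
ρ_w = 1000 kg m⁻³, so water volume = 3.324×10^16 / 1000 = 3.324×10^13 m³.
Δh = 3.324×10^13 / 3.67×10^14 = 0.0904 m = 9.0 cm.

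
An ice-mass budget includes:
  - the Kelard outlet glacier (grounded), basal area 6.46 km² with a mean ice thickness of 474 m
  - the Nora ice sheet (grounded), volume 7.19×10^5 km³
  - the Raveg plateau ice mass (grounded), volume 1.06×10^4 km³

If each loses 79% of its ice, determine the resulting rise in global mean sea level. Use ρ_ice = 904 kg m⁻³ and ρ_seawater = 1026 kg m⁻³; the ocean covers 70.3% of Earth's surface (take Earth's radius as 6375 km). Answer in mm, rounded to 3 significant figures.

≈ 1410 mm

Kelard: ice volume = 6.46 km² × 474 m = 3.062 km³; 0.79 × 3.062 × (904/1026) = 2.131 km³ of water.
Nora: 0.79 × 7.19×10^5 km³ × (904/1026) = 5.005×10^5 km³ of water.
Raveg: 0.79 × 1.06×10^4 km³ × (904/1026) = 7378 km³ of water.
Total added water ≈ 5.078×10^14 m³ over 3.59×10^14 m² → Δh = 1.41 m = 1410 mm.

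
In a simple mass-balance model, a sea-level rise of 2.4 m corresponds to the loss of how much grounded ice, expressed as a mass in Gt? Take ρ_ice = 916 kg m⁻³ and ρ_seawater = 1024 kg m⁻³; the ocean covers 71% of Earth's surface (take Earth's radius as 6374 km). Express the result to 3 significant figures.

≈ 8.91×10^5 Gt

Required water volume = Δh × A = 2.4 m × 3.62×10^14 m² = 8.700×10^14 m³.
ρ_w = 1024 kg m⁻³, so the mass of water = 8.700×10^14 m³ × 1024 kg m⁻³ = 8.908×10^17 kg = 8.91×10^5 Gt (and the same mass of ice, by conservation).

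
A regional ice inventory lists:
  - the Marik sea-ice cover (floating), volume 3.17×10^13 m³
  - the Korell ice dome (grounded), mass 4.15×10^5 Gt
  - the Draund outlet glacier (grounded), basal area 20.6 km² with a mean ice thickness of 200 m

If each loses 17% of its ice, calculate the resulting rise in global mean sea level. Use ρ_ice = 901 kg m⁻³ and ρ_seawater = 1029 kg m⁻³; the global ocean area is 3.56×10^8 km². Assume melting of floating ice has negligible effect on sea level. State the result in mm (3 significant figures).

The Marik sea-ice cover is floating and already displaces its own weight of water, so its melt adds essentially nothing to sea level.
Korell: 0.17 × 4.15×10^5 Gt = 7.055×10^16 kg; dividing by ρ_w = 1029 kg m⁻³ gives 6.856×10^13 m³ of water.
Draund: ice volume = 20.6 km² × 200 m = 4.120 km³; 0.17 × 4.120 × (901/1029) = 0.6133 km³ of water.
Total added water ≈ 6.856×10^13 m³ over 3.56×10^14 m² → Δh = 0.193 m = 193 mm.

≈ 193 mm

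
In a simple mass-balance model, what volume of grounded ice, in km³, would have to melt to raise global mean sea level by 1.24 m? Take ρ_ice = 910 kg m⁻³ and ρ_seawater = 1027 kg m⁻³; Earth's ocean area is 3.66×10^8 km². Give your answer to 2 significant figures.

Required water volume = Δh × A = 1.24 m × 3.66×10^14 m² = 4.538×10^14 m³ = 4.538×10^5 km³.
Ice volume = water volume × ρ_w/ρ_ice = 4.538×10^5 × 1027/910 = 5.1×10^5 km³.

≈ 5.1×10^5 km³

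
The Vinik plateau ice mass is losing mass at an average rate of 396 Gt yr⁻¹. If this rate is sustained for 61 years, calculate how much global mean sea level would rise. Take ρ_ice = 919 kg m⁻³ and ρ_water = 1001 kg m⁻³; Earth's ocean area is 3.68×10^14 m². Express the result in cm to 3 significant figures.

Total mass lost = 396 Gt/yr × 61 yr = 2.416×10^4 Gt = 2.416×10^16 kg.
ρ_w = 1001 kg m⁻³, so water volume = 2.416×10^16 / 1001 = 2.413×10^13 m³.
Δh = 2.413×10^13 / 3.68×10^14 = 0.0656 m = 6.56 cm.

≈ 6.56 cm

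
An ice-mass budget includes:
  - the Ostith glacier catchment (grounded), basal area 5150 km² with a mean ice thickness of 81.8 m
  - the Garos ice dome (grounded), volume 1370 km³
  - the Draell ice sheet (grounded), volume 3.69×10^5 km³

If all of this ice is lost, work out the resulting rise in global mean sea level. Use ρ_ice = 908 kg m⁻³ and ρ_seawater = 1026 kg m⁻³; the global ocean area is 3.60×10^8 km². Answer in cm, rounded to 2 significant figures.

≈ 91 cm

Ostith: ice volume = 5150 km² × 81.8 m = 421.3 km³; 421.3 × (908/1026) = 372.8 km³ of water.
Garos: 1370 km³ × (908/1026) = 1212 km³ of water.
Draell: 3.69×10^5 km³ × (908/1026) = 3.266×10^5 km³ of water.
Total added water ≈ 3.281×10^14 m³ over 3.60×10^14 m² → Δh = 0.912 m = 91 cm.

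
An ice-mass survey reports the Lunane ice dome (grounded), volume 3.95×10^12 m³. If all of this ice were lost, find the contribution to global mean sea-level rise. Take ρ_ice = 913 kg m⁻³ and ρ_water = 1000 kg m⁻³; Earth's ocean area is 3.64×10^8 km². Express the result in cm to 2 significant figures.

Lunane: 3.95×10^12 m³ × (913/1000) = 3.606×10^12 m³ of water.
Spread over 3.64×10^14 m² of ocean, Δh = 3.606×10^12 / 3.64×10^14 = 9.91×10^-3 m = 0.99 cm.

≈ 0.99 cm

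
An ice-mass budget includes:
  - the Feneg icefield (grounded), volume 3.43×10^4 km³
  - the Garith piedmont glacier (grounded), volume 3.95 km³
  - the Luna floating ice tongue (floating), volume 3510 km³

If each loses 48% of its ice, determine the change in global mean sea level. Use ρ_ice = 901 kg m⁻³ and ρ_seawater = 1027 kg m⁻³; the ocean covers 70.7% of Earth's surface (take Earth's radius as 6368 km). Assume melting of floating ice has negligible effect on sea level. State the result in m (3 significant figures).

≈ 0.0401 m

Feneg: 0.48 × 3.43×10^4 km³ × (901/1027) = 1.444×10^4 km³ of water.
Garith: 0.48 × 3.95 km³ × (901/1027) = 1.663 km³ of water.
The Luna floating ice tongue is floating and already displaces its own weight of water, so its melt adds essentially nothing to sea level.
Total added water ≈ 1.445×10^13 m³ over 3.60×10^14 m² → Δh = 0.0401 m.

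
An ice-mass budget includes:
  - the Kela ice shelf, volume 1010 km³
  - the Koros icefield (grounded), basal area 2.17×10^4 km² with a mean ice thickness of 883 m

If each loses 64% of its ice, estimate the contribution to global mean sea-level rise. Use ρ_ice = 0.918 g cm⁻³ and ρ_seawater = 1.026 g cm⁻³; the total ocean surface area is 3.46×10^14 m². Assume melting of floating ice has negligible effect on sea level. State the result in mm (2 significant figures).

The Kela ice shelf is floating and already displaces its own weight of water, so its melt adds essentially nothing to sea level.
Koros: ice volume = 2.17×10^4 km² × 883 m = 1.916×10^4 km³; 0.64 × 1.916×10^4 × (918/1026) = 1.097×10^4 km³ of water.
Total added water ≈ 1.097×10^13 m³ over 3.46×10^14 m² → Δh = 0.0317 m = 32 mm.

≈ 32 mm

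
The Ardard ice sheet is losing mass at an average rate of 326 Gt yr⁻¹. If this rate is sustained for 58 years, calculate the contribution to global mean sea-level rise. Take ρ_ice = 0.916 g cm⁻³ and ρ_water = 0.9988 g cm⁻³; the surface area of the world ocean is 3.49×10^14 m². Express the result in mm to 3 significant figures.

Total mass lost = 326 Gt/yr × 58 yr = 1.891×10^4 Gt = 1.891×10^16 kg.
ρ_w = 0.9988 g cm⁻³ = 998.8 kg m⁻³, so water volume = 1.891×10^16 / 998.8 = 1.893×10^13 m³.
Δh = 1.893×10^13 / 3.49×10^14 = 0.0542 m = 54.2 mm.

≈ 54.2 mm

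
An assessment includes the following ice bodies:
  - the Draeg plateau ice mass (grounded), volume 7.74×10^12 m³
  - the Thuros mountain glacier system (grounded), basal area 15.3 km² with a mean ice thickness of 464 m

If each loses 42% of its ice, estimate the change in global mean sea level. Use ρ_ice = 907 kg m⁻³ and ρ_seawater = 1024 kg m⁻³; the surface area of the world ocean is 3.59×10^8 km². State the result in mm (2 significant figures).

Draeg: 0.42 × 7.74×10^12 m³ × (907/1024) = 2.879×10^12 m³ of water.
Thuros: ice volume = 15.3 km² × 464 m = 7.099 km³; 0.42 × 7.099 × (907/1024) = 2.641 km³ of water.
Total added water ≈ 2.882×10^12 m³ over 3.59×10^14 m² → Δh = 8.03×10^-3 m = 8.0 mm.

≈ 8.0 mm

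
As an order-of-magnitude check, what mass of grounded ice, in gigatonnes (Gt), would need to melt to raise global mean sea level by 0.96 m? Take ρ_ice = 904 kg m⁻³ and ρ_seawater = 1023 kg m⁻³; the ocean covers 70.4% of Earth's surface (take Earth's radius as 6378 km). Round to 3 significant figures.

≈ 3.53×10^5 Gt

Required water volume = Δh × A = 0.96 m × 3.60×10^14 m² = 3.455×10^14 m³.
ρ_w = 1023 kg m⁻³, so the mass of water = 3.455×10^14 m³ × 1023 kg m⁻³ = 3.534×10^17 kg = 3.53×10^5 Gt (and the same mass of ice, by conservation).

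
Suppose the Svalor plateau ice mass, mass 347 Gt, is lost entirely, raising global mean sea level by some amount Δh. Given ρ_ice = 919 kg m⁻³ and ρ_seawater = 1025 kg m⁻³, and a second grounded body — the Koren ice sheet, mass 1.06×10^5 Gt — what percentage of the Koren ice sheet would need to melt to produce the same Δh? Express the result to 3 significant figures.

≈ 0.327 %

Equal sea-level rise means equal mass of meltwater, i.e. equal mass of ice lost.
Ice mass of Svalor: 3.470×10^14 kg; ice mass of Koren: 1.060×10^17 kg.
Fraction required = 3.470×10^14 / 1.060×10^17 = 3.27×10^-3 → 0.327 %.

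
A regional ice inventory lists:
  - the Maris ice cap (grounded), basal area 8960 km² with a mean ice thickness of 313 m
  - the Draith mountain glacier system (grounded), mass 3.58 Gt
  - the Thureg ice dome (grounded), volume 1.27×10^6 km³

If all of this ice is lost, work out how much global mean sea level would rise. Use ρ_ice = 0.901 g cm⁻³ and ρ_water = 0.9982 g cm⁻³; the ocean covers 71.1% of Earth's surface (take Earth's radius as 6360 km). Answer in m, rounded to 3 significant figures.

Maris: ice volume = 8960 km² × 313 m = 2804 km³; 2804 × (901/998.2) = 2531 km³ of water.
Draith: 3.58 Gt = 3.580×10^12 kg; dividing by ρ_w = 0.9982 g cm⁻³ = 998.2 kg m⁻³ gives 3.586×10^9 m³ of water.
Thureg: 1.27×10^6 km³ × (901/998.2) = 1.146×10^6 km³ of water.
Total added water ≈ 1.149×10^15 m³ over 3.61×10^14 m² → Δh = 3.18 m.

≈ 3.18 m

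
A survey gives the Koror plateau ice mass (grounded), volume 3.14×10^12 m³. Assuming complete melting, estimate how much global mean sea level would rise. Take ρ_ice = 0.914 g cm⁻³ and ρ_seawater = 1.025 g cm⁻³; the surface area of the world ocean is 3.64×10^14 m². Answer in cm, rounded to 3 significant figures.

≈ 0.769 cm

Koror: 3.14×10^12 m³ × (914/1025) = 2.800×10^12 m³ of water.
Spread over 3.64×10^14 m² of ocean, Δh = 2.800×10^12 / 3.64×10^14 = 7.69×10^-3 m = 0.769 cm.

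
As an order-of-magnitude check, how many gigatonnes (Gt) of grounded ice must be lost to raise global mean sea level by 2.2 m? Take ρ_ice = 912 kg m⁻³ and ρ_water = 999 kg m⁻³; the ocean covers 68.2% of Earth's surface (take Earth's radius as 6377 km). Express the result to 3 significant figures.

≈ 7.66×10^5 Gt

Required water volume = Δh × A = 2.2 m × 3.49×10^14 m² = 7.667×10^14 m³.
ρ_w = 999 kg m⁻³, so the mass of water = 7.667×10^14 m³ × 999 kg m⁻³ = 7.660×10^17 kg = 7.66×10^5 Gt (and the same mass of ice, by conservation).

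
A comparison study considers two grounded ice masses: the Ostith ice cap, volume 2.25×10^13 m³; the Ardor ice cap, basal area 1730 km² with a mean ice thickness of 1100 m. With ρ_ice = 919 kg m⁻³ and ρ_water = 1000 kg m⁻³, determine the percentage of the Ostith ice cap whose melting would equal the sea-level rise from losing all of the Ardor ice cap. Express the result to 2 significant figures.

Equal sea-level rise means equal mass of meltwater, i.e. equal mass of ice lost.
Ice mass of Ardor: 1.749×10^15 kg; ice mass of Ostith: 2.068×10^16 kg.
Fraction required = 1.749×10^15 / 2.068×10^16 = 0.0846 → 8.5 %.

≈ 8.5 %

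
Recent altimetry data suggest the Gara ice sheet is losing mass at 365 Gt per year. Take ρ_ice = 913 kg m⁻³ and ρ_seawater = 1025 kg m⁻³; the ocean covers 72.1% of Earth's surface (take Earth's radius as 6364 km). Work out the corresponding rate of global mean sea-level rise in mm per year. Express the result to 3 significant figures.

≈ 0.970 mm/yr

ρ_w = 1025 kg m⁻³. Annual water volume added = 365 Gt / ρ_w = 3.650×10^14 kg / 1025 kg m⁻³ = 3.561×10^11 m³.
Δh per year = 3.561×10^11 / 3.67×10^14 = 9.70×10^-4 m = 0.970 mm.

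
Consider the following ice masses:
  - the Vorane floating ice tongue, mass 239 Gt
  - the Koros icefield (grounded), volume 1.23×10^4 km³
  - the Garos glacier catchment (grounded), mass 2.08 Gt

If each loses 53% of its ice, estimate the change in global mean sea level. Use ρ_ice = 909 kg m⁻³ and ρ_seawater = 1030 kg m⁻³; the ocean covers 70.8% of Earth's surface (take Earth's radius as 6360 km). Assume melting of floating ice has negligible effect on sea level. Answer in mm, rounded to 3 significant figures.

≈ 16.0 mm

The Vorane floating ice tongue is floating and already displaces its own weight of water, so its melt adds essentially nothing to sea level.
Koros: 0.53 × 1.23×10^4 km³ × (909/1030) = 5753 km³ of water.
Garos: 0.53 × 2.08 Gt = 1.102×10^12 kg; dividing by ρ_w = 1030 kg m⁻³ gives 1.070×10^9 m³ of water.
Total added water ≈ 5.754×10^12 m³ over 3.60×10^14 m² → Δh = 0.0160 m = 16.0 mm.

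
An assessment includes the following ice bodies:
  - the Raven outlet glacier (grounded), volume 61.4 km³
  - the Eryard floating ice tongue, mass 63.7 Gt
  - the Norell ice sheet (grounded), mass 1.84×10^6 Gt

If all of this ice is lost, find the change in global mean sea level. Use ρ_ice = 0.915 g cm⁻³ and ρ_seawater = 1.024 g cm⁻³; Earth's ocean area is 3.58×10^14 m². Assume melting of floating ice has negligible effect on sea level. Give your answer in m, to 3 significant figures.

Raven: 61.4 km³ × (915/1024) = 54.86 km³ of water.
The Eryard floating ice tongue is floating and already displaces its own weight of water, so its melt adds essentially nothing to sea level.
Norell: 1.84×10^6 Gt = 1.840×10^18 kg; dividing by ρ_w = 1.024 g cm⁻³ = 1024 kg m⁻³ gives 1.797×10^15 m³ of water.
Total added water ≈ 1.797×10^15 m³ over 3.58×10^14 m² → Δh = 5.02 m.

≈ 5.02 m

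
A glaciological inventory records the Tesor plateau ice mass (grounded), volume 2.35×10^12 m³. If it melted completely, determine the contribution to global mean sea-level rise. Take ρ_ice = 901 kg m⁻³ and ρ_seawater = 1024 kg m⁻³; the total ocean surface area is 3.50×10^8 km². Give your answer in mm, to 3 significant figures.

≈ 5.91 mm

Tesor: 2.35×10^12 m³ × (901/1024) = 2.068×10^12 m³ of water.
Spread over 3.50×10^14 m² of ocean, Δh = 2.068×10^12 / 3.50×10^14 = 5.91×10^-3 m = 5.91 mm.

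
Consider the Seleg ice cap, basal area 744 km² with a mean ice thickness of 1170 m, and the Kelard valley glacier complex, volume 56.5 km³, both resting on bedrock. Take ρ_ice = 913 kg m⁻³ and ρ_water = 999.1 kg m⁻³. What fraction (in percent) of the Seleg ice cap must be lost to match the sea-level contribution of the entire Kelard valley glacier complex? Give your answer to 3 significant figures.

≈ 6.49 %

Equal sea-level rise means equal mass of meltwater, i.e. equal mass of ice lost.
Ice mass of Kelard: 5.158×10^13 kg; ice mass of Seleg: 7.947×10^14 kg.
Fraction required = 5.158×10^13 / 7.947×10^14 = 0.0649 → 6.49 %.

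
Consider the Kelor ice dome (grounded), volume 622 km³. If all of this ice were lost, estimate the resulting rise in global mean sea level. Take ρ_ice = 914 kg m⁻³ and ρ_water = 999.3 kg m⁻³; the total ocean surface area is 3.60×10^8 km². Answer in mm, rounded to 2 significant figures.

Kelor: 622 km³ × (914/999.3) = 568.9 km³ of water.
Spread over 3.60×10^14 m² of ocean, Δh = 5.689×10^11 / 3.60×10^14 = 1.58×10^-3 m = 1.6 mm.

≈ 1.6 mm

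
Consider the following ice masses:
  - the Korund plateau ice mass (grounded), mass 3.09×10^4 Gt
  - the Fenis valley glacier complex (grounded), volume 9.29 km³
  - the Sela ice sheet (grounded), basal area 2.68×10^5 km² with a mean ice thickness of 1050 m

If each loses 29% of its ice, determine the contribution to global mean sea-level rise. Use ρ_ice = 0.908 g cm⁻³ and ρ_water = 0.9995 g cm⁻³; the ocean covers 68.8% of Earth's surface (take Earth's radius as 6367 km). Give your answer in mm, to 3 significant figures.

Korund: 0.29 × 3.09×10^4 Gt = 8.961×10^15 kg; dividing by ρ_w = 0.9995 g cm⁻³ = 999.5 kg m⁻³ gives 8.965×10^12 m³ of water.
Fenis: 0.29 × 9.29 km³ × (908/999.5) = 2.447 km³ of water.
Sela: ice volume = 2.68×10^5 km² × 1050 m = 2.814×10^5 km³; 0.29 × 2.814×10^5 × (908/999.5) = 7.414×10^4 km³ of water.
Total added water ≈ 8.310×10^13 m³ over 3.50×10^14 m² → Δh = 0.237 m = 237 mm.

≈ 237 mm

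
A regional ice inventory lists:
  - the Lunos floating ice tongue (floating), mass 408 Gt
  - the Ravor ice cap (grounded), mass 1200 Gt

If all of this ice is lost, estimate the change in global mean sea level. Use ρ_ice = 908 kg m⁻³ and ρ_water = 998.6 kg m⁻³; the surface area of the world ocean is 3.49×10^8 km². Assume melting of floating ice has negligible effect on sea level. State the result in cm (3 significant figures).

The Lunos floating ice tongue is floating and already displaces its own weight of water, so its melt adds essentially nothing to sea level.
Ravor: 1200 Gt = 1.200×10^15 kg; dividing by ρ_w = 998.6 kg m⁻³ gives 1.202×10^12 m³ of water.
Total added water ≈ 1.202×10^12 m³ over 3.49×10^14 m² → Δh = 3.44×10^-3 m = 0.344 cm.

≈ 0.344 cm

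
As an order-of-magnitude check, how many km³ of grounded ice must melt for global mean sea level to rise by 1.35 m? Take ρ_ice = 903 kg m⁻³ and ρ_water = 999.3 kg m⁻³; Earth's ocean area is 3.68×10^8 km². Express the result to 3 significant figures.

Required water volume = Δh × A = 1.35 m × 3.68×10^14 m² = 4.968×10^14 m³ = 4.968×10^5 km³.
Ice volume = water volume × ρ_w/ρ_ice = 4.968×10^5 × 999.3/903 = 5.50×10^5 km³.

≈ 5.50×10^5 km³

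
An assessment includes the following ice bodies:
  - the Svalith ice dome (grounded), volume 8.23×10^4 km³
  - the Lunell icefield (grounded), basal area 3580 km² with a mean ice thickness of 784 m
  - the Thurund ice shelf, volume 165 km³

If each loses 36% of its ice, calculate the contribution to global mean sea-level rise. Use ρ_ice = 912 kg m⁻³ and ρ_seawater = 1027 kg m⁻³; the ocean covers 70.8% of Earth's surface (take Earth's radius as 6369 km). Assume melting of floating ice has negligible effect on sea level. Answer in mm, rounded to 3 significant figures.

≈ 75.4 mm

Svalith: 0.36 × 8.23×10^4 km³ × (912/1027) = 2.631×10^4 km³ of water.
Lunell: ice volume = 3580 km² × 784 m = 2807 km³; 0.36 × 2807 × (912/1027) = 897.3 km³ of water.
The Thurund ice shelf is floating and already displaces its own weight of water, so its melt adds essentially nothing to sea level.
Total added water ≈ 2.721×10^13 m³ over 3.61×10^14 m² → Δh = 0.0754 m = 75.4 mm.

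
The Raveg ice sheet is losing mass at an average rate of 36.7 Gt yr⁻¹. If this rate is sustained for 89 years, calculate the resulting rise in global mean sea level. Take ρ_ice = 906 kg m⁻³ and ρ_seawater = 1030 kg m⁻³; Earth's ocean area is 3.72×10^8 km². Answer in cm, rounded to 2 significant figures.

Total mass lost = 36.7 Gt/yr × 89 yr = 3266 Gt = 3.266×10^15 kg.
ρ_w = 1030 kg m⁻³, so water volume = 3.266×10^15 / 1030 = 3.171×10^12 m³.
Δh = 3.171×10^12 / 3.72×10^14 = 8.52×10^-3 m = 0.85 cm.

≈ 0.85 cm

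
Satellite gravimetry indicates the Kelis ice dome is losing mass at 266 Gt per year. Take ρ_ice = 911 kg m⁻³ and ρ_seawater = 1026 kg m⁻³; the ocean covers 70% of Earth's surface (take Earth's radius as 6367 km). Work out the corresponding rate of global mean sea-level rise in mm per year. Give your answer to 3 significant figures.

ρ_w = 1026 kg m⁻³. Annual water volume added = 266 Gt / ρ_w = 2.660×10^14 kg / 1026 kg m⁻³ = 2.593×10^11 m³.
Δh per year = 2.593×10^11 / 3.57×10^14 = 7.27×10^-4 m = 0.727 mm.

≈ 0.727 mm/yr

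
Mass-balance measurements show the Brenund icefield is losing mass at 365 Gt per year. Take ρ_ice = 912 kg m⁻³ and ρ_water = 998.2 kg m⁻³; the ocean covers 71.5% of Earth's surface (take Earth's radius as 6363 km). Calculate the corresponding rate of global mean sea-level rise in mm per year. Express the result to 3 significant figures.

≈ 1.01 mm/yr

ρ_w = 998.2 kg m⁻³. Annual water volume added = 365 Gt / ρ_w = 3.650×10^14 kg / 998.2 kg m⁻³ = 3.657×10^11 m³.
Δh per year = 3.657×10^11 / 3.64×10^14 = 1.01×10^-3 m = 1.01 mm.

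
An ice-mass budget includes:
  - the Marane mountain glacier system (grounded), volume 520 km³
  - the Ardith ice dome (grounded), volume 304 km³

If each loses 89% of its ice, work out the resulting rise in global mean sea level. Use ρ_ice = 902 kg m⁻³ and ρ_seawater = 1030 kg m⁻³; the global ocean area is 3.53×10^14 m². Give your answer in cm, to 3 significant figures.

Marane: 0.89 × 520 km³ × (902/1030) = 405.3 km³ of water.
Ardith: 0.89 × 304 km³ × (902/1030) = 236.9 km³ of water.
Total added water ≈ 6.422×10^11 m³ over 3.53×10^14 m² → Δh = 1.82×10^-3 m = 0.182 cm.

≈ 0.182 cm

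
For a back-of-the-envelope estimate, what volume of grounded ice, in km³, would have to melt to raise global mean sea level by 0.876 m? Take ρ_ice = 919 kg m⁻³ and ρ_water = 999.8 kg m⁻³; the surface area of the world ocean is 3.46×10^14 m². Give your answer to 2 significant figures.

Required water volume = Δh × A = 0.876 m × 3.46×10^14 m² = 3.031×10^14 m³ = 3.031×10^5 km³.
Ice volume = water volume × ρ_w/ρ_ice = 3.031×10^5 × 999.8/919 = 3.3×10^5 km³.

≈ 3.3×10^5 km³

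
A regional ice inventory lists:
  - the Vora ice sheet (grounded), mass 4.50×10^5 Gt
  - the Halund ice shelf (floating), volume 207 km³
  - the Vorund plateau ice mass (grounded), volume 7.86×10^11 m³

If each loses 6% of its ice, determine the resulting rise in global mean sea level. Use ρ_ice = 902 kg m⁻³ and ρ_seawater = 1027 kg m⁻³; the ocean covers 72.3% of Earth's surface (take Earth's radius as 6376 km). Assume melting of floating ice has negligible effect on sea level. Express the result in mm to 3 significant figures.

≈ 71.3 mm

Vora: 0.06 × 4.50×10^5 Gt = 2.700×10^16 kg; dividing by ρ_w = 1027 kg m⁻³ gives 2.629×10^13 m³ of water.
The Halund ice shelf is floating and already displaces its own weight of water, so its melt adds essentially nothing to sea level.
Vorund: 0.06 × 7.86×10^11 m³ × (902/1027) = 4.142×10^10 m³ of water.
Total added water ≈ 2.633×10^13 m³ over 3.69×10^14 m² → Δh = 0.0713 m = 71.3 mm.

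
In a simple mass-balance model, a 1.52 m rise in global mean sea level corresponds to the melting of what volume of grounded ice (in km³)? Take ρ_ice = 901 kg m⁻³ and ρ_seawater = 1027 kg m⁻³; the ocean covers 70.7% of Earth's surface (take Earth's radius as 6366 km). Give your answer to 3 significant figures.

≈ 6.24×10^5 km³

Required water volume = Δh × A = 1.52 m × 3.60×10^14 m² = 5.473×10^14 m³ = 5.473×10^5 km³.
Ice volume = water volume × ρ_w/ρ_ice = 5.473×10^5 × 1027/901 = 6.24×10^5 km³.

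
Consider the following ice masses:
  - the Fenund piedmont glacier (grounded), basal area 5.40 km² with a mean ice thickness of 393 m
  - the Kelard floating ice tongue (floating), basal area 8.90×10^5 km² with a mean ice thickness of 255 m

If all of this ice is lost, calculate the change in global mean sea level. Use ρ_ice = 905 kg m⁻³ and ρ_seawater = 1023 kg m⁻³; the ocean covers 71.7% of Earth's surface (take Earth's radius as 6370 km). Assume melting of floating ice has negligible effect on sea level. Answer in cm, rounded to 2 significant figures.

≈ 5.1×10^-4 cm

Fenund: ice volume = 5.40 km² × 393 m = 2.122 km³; 2.122 × (905/1023) = 1.877 km³ of water.
The Kelard floating ice tongue is floating and already displaces its own weight of water, so its melt adds essentially nothing to sea level.
Total added water ≈ 1.877×10^9 m³ over 3.66×10^14 m² → Δh = 5.14×10^-6 m = 5.1×10^-4 cm.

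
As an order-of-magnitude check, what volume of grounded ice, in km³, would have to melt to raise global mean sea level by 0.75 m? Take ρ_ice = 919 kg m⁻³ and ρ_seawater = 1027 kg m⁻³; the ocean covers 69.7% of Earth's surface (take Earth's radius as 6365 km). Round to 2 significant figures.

≈ 3.0×10^5 km³

Required water volume = Δh × A = 0.75 m × 3.55×10^14 m² = 2.661×10^14 m³ = 2.661×10^5 km³.
Ice volume = water volume × ρ_w/ρ_ice = 2.661×10^5 × 1027/919 = 3.0×10^5 km³.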